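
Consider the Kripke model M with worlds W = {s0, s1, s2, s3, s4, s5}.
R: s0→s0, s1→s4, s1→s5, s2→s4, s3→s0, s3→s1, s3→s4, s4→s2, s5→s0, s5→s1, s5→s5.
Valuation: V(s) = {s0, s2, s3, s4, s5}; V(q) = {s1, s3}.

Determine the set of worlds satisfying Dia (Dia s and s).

s0, s1, s2, s3, s4, s5

Let φ = Dia (Dia s and s). Evaluate φ at each world:
  s0 (successors {s0}): φ is true.
  s1 (successors {s4, s5}): φ is true.
  s2 (successors {s4}): φ is true.
  s3 (successors {s0, s1, s4}): φ is true.
  s4 (successors {s2}): φ is true.
  s5 (successors {s0, s1, s5}): φ is true.
For instance, at s5:
  At s5: Dia (Dia s and s) requires Dia s and s at some successor in {s0, s1, s5}.
    Dia s and s holds at s0, so Dia (Dia s and s) is true at s5.
      At s0: Dia s is true, s is true, so Dia s and s is true.
Satisfying worlds: {s0, s1, s2, s3, s4, s5}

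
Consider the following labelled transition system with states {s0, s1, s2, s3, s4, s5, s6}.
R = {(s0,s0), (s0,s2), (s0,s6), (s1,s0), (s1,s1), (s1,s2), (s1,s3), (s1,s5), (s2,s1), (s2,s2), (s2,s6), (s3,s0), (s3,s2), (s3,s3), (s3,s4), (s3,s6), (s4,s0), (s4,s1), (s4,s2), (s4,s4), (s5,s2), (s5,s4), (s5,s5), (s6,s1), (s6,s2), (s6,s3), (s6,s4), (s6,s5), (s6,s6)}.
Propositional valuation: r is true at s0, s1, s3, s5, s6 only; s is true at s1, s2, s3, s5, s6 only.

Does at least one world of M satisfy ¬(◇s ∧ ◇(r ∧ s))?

Let φ = ¬(◇s ∧ ◇(r ∧ s)). Evaluate φ at each world:
  s0 (successors {s0, s2, s6}): φ is false.
  s1 (successors {s0, s1, s2, s3, s5}): φ is false.
  s2 (successors {s1, s2, s6}): φ is false.
  s3 (successors {s0, s2, s3, s4, s6}): φ is false.
  s4 (successors {s0, s1, s2, s4}): φ is false.
  s5 (successors {s2, s4, s5}): φ is false.
  s6 (successors {s1, s2, s3, s4, s5, s6}): φ is false.
For instance, at s3:
  At s3: ◇s ∧ ◇(r ∧ s) is true, so ¬(◇s ∧ ◇(r ∧ s)) is false.
    At s3: ◇s is true, ◇(r ∧ s) is true, so ◇s ∧ ◇(r ∧ s) is true.
      At s3: ◇s requires s at some successor in {s0, s2, s3, s4, s6}.
        s holds at s2, so ◇s is true at s3.
      At s3: ◇(r ∧ s) requires r ∧ s at some successor in {s0, s2, s3, s4, s6}.
        r ∧ s holds at s3, so ◇(r ∧ s) is true at s3.

No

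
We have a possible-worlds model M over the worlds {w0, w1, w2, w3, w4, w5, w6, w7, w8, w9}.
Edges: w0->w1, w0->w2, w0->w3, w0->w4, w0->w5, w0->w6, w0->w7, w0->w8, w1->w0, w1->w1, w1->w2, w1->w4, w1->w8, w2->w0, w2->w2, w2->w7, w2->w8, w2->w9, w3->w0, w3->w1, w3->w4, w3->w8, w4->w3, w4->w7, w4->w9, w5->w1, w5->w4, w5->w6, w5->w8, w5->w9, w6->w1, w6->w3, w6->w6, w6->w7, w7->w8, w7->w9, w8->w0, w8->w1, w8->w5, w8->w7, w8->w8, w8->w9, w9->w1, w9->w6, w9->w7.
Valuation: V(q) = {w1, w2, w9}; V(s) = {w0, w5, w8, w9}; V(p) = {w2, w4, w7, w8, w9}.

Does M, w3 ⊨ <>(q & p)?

No

At w3: <>(q & p) requires q & p at some successor in {w0, w1, w4, w8}.
  At w0: q & p is false.
  At w1: q & p is false.
  At w4: q & p is false.
  At w8: q & p is false.
So <>(q & p) is false at w3.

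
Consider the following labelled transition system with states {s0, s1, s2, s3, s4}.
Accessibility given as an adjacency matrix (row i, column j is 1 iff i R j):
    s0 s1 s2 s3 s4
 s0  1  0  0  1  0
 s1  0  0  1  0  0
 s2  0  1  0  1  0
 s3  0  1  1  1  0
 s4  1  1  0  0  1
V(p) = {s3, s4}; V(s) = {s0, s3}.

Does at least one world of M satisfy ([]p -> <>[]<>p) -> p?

Yes

Let φ = ([]p -> <>[]<>p) -> p. Evaluate φ at each world:
  s0 (successors {s0, s3}): φ is false.
  s1 (successors {s2}): φ is false.
  s2 (successors {s1, s3}): φ is false.
  s3 (successors {s1, s2, s3}): φ is true.
  s4 (successors {s0, s1, s4}): φ is true.
Detail at s3 (witness):
  At s3: []p -> <>[]<>p is true, p is true, so ([]p -> <>[]<>p) -> p is true.
    At s3: []p is false, <>[]<>p is true, so []p -> <>[]<>p is true.
      At s3: []p requires p at every successor {s1, s2, s3}.
        p fails at s1, so []p is false at s3.
      At s3: <>[]<>p requires []<>p at some successor in {s1, s2, s3}.
        []<>p holds at s1, so <>[]<>p is true at s3.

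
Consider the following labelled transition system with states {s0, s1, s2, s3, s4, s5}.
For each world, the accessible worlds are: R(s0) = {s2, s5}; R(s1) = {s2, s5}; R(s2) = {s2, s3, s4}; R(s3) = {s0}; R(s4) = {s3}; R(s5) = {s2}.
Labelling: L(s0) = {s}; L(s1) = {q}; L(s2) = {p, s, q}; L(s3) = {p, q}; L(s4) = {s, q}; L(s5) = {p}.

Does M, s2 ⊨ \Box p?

No

At s2: \Box p requires p at every successor {s2, s3, s4}.
  p fails at s4, so \Box p is false at s2.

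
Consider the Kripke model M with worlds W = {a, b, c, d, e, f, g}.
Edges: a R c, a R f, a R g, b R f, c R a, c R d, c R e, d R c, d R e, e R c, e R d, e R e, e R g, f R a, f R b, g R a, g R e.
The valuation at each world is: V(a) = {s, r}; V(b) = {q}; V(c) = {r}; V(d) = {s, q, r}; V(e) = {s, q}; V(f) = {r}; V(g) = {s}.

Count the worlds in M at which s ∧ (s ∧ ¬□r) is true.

Recall that □ψ holds at a world iff ψ holds at every accessible world, and ◇ψ holds iff ψ holds at some accessible world.
Let φ = s ∧ (s ∧ ¬□r). Evaluate φ at each world:
  a (successors {c, f, g}): φ is true.
  b (successors {f}): φ is false.
  c (successors {a, d, e}): φ is false.
  d (successors {c, e}): φ is true.
  e (successors {c, d, e, g}): φ is true.
  f (successors {a, b}): φ is false.
  g (successors {a, e}): φ is true.
For instance, at g:
  At g: s is true, s ∧ ¬□r is true, so s ∧ (s ∧ ¬□r) is true.
    At g: s is true, ¬□r is true, so s ∧ ¬□r is true.
      At g: □r is false, so ¬□r is true.
Satisfying worlds: {a, d, e, g}

4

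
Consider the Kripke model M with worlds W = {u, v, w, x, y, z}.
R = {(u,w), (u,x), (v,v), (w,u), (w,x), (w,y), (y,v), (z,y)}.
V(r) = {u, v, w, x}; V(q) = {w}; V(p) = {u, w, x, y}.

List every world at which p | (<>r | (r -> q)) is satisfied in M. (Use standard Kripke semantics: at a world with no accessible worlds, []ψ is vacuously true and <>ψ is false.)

Recall that <>ψ holds at a world iff ψ holds at some accessible world.
Let φ = p | (<>r | (r -> q)). Evaluate φ at each world:
  u (successors {w, x}): φ is true.
  v (successors {v}): φ is true.
  w (successors {u, x, y}): φ is true.
  x (successors ∅): φ is true.
  y (successors {v}): φ is true.
  z (successors {y}): φ is true.
For instance, at z:
  At z: p is false, <>r | (r -> q) is true, so p | (<>r | (r -> q)) is true.
    At z: <>r is false, r -> q is true, so <>r | (r -> q) is true.
      At z: <>r requires r at some successor in {y}.
        At y: r is false.
      So <>r is false at z.
Satisfying worlds: {u, v, w, x, y, z}

u, v, w, x, y, z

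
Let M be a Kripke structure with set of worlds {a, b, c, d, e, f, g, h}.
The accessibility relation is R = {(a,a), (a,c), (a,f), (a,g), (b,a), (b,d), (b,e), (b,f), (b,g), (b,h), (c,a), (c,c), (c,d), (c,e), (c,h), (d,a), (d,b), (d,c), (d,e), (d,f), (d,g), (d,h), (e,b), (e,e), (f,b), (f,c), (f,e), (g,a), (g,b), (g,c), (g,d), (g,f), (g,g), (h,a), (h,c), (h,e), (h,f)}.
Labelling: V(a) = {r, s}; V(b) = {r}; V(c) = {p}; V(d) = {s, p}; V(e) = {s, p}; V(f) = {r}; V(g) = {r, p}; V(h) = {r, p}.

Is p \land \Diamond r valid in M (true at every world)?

No

Recall that \Diamond ψ holds at a world iff ψ holds at some accessible world.
Let φ = p \land \Diamond r. Evaluate φ at each world:
  a (successors {a, c, f, g}): φ is false.
  b (successors {a, d, e, f, g, h}): φ is false.
  c (successors {a, c, d, e, h}): φ is true.
  d (successors {a, b, c, e, f, g, h}): φ is true.
  e (successors {b, e}): φ is true.
  f (successors {b, c, e}): φ is false.
  g (successors {a, b, c, d, f, g}): φ is true.
  h (successors {a, c, e, f}): φ is true.
Detail at a (counterexample):
  At a: p is false, \Diamond r is true, so p \land \Diamond r is false.
    At a: \Diamond r requires r at some successor in {a, c, f, g}.
      r holds at a, so \Diamond r is true at a.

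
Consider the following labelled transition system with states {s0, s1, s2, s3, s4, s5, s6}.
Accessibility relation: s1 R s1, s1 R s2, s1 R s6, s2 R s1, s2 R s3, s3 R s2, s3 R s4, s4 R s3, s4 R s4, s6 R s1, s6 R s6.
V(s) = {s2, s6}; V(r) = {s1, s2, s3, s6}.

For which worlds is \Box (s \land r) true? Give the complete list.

s0, s5

Let φ = \Box (s \land r). Evaluate φ at each world:
  s0 (successors ∅): φ is true.
  s1 (successors {s1, s2, s6}): φ is false.
  s2 (successors {s1, s3}): φ is false.
  s3 (successors {s2, s4}): φ is false.
  s4 (successors {s3, s4}): φ is false.
  s5 (successors ∅): φ is true.
  s6 (successors {s1, s6}): φ is false.
For instance, at s1:
  At s1: \Box (s \land r) requires s \land r at every successor {s1, s2, s6}.
    s \land r fails at s1, so \Box (s \land r) is false at s1.
Satisfying worlds: {s0, s5}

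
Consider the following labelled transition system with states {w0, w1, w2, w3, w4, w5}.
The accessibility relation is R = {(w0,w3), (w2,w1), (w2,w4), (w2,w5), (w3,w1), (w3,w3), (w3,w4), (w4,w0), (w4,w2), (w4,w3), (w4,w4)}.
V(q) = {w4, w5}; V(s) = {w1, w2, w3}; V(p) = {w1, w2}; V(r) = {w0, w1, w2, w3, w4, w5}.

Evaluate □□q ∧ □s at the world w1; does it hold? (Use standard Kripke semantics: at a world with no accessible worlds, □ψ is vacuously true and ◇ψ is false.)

Yes

At w1: □□q is true, □s is true, so □□q ∧ □s is true.
  At w1: no accessible worlds, so □□q holds vacuously.
  At w1: no accessible worlds, so □s holds vacuously.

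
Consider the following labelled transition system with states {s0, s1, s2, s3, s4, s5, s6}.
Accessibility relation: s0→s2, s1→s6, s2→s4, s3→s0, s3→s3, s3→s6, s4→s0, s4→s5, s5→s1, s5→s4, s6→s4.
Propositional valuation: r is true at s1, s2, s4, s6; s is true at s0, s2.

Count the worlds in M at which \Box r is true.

5

Let φ = \Box r. Evaluate φ at each world:
  s0 (successors {s2}): φ is true.
  s1 (successors {s6}): φ is true.
  s2 (successors {s4}): φ is true.
  s3 (successors {s0, s3, s6}): φ is false.
  s4 (successors {s0, s5}): φ is false.
  s5 (successors {s1, s4}): φ is true.
  s6 (successors {s4}): φ is true.
For instance, at s1:
  At s1: \Box r requires r at every successor {s6}.
    At s6: r is true.
  So \Box r is true at s1.
Satisfying worlds: {s0, s1, s2, s5, s6}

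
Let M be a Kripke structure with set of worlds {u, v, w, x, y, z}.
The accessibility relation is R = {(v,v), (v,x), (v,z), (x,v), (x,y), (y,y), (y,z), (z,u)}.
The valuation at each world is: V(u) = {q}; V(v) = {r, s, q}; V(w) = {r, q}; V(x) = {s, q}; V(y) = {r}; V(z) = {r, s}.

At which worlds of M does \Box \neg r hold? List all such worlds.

u, w, z

Let φ = \Box \neg r. Evaluate φ at each world:
  u (successors ∅): φ is true.
  v (successors {v, x, z}): φ is false.
  w (successors ∅): φ is true.
  x (successors {v, y}): φ is false.
  y (successors {y, z}): φ is false.
  z (successors {u}): φ is true.
For instance, at z:
  At z: \Box \neg r requires \neg r at every successor {u}.
    At u: \neg r is true.
  So \Box \neg r is true at z.
Satisfying worlds: {u, w, z}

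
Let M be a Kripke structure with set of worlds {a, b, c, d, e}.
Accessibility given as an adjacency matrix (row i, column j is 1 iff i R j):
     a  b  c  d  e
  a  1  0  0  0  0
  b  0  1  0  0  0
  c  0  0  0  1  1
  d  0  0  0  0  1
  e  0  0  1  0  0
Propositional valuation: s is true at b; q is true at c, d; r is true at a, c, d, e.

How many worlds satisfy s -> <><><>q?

Let φ = s -> <><><>q. Evaluate φ at each world:
  a (successors {a}): φ is true.
  b (successors {b}): φ is false.
  c (successors {d, e}): φ is true.
  d (successors {e}): φ is true.
  e (successors {c}): φ is true.
For instance, at c:
  At c: s is false, <><><>q is true, so s -> <><><>q is true.
    At c: <><><>q requires <><>q at some successor in {d, e}.
      <><>q holds at d, so <><><>q is true at c.
Satisfying worlds: {a, c, d, e}

4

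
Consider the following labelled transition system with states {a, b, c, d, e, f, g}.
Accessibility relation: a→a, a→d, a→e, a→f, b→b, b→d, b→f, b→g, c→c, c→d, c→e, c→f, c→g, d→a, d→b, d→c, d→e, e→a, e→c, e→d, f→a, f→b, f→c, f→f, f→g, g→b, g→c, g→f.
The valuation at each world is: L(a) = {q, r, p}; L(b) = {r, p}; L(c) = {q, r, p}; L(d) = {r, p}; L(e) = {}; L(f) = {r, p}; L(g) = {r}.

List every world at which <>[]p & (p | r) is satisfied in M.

Recall that []ψ holds at a world iff ψ holds at every accessible world, and <>ψ holds iff ψ holds at some accessible world.
Let φ = <>[]p & (p | r). Evaluate φ at each world:
  a (successors {a, d, e, f}): φ is true.
  b (successors {b, d, f, g}): φ is true.
  c (successors {c, d, e, f, g}): φ is true.
  d (successors {a, b, c, e}): φ is true.
  e (successors {a, c, d}): φ is false.
  f (successors {a, b, c, f, g}): φ is true.
  g (successors {b, c, f}): φ is false.
For instance, at d:
  At d: <>[]p is true, p | r is true, so <>[]p & (p | r) is true.
    At d: <>[]p requires []p at some successor in {a, b, c, e}.
      []p holds at e, so <>[]p is true at d.
Satisfying worlds: {a, b, c, d, f}

a, b, c, d, f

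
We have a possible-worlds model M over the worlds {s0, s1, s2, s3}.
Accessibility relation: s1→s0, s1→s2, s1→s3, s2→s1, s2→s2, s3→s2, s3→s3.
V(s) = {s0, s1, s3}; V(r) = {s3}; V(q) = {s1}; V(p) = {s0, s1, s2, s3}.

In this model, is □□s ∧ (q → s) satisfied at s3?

No

Recall that □ψ holds at a world iff ψ holds at every accessible world, and ◇ψ holds iff ψ holds at some accessible world.
At s3: □□s is false, q → s is true, so □□s ∧ (q → s) is false.
  At s3: □□s requires □s at every successor {s2, s3}.
    □s fails at s2, so □□s is false at s3.
      At s2: □s requires s at every successor {s1, s2}.
        s fails at s2, so □s is false at s2.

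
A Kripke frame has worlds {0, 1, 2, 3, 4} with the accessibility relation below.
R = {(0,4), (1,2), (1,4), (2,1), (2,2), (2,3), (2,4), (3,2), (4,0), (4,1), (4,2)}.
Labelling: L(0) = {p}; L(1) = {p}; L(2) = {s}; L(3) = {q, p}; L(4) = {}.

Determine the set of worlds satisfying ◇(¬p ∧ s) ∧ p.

1, 3

Let φ = ◇(¬p ∧ s) ∧ p. Evaluate φ at each world:
  0 (successors {4}): φ is false.
  1 (successors {2, 4}): φ is true.
  2 (successors {1, 2, 3, 4}): φ is false.
  3 (successors {2}): φ is true.
  4 (successors {0, 1, 2}): φ is false.
For instance, at 3:
  At 3: ◇(¬p ∧ s) is true, p is true, so ◇(¬p ∧ s) ∧ p is true.
    At 3: ◇(¬p ∧ s) requires ¬p ∧ s at some successor in {2}.
      ¬p ∧ s holds at 2, so ◇(¬p ∧ s) is true at 3.
Satisfying worlds: {1, 3}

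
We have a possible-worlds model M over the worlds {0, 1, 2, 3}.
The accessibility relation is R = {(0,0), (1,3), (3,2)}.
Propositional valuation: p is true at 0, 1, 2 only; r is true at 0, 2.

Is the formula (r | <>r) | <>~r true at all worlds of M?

Recall that <>ψ holds at a world iff ψ holds at some accessible world.
Let φ = (r | <>r) | <>~r. Evaluate φ at each world:
  0 (successors {0}): φ is true.
  1 (successors {3}): φ is true.
  2 (successors ∅): φ is true.
  3 (successors {2}): φ is true.
For instance, at 0:
  At 0: r | <>r is true, <>~r is false, so (r | <>r) | <>~r is true.
    At 0: r is true, <>r is true, so r | <>r is true.
      At 0: <>r requires r at some successor in {0}.
        r holds at 0, so <>r is true at 0.
    At 0: <>~r requires ~r at some successor in {0}.
      At 0: ~r is false.
    So <>~r is false at 0.

Yes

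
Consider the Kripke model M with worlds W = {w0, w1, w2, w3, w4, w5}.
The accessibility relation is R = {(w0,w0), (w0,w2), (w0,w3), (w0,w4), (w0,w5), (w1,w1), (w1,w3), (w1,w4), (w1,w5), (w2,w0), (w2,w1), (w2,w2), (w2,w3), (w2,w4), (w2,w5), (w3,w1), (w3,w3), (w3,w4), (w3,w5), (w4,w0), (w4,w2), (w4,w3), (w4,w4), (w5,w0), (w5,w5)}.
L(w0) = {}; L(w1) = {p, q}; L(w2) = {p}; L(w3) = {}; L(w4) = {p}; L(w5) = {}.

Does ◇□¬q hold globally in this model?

Recall that □ψ holds at a world iff ψ holds at every accessible world, and ◇ψ holds iff ψ holds at some accessible world.
Let φ = ◇□¬q. Evaluate φ at each world:
  w0 (successors {w0, w2, w3, w4, w5}): φ is true.
  w1 (successors {w1, w3, w4, w5}): φ is true.
  w2 (successors {w0, w1, w2, w3, w4, w5}): φ is true.
  w3 (successors {w1, w3, w4, w5}): φ is true.
  w4 (successors {w0, w2, w3, w4}): φ is true.
  w5 (successors {w0, w5}): φ is true.
For instance, at w5:
  At w5: ◇□¬q requires □¬q at some successor in {w0, w5}.
    □¬q holds at w0, so ◇□¬q is true at w5.
      At w0: □¬q requires ¬q at every successor {w0, w2, w3, w4, w5}.
        At w0: ¬q is true.
        At w2: ¬q is true.
        At w3: ¬q is true.
        At w4: ¬q is true.
        At w5: ¬q is true.
      So □¬q is true at w0.

Yes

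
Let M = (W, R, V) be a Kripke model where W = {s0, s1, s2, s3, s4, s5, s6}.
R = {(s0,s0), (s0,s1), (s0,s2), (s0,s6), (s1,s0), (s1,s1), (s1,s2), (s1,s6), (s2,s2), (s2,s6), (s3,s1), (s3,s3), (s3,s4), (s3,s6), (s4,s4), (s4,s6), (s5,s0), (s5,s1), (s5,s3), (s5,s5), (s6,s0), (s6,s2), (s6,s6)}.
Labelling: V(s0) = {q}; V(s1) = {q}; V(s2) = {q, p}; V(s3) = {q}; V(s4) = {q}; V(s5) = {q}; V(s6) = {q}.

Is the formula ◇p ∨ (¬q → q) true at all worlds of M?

Recall that ◇ψ holds at a world iff ψ holds at some accessible world.
Let φ = ◇p ∨ (¬q → q). Evaluate φ at each world:
  s0 (successors {s0, s1, s2, s6}): φ is true.
  s1 (successors {s0, s1, s2, s6}): φ is true.
  s2 (successors {s2, s6}): φ is true.
  s3 (successors {s1, s3, s4, s6}): φ is true.
  s4 (successors {s4, s6}): φ is true.
  s5 (successors {s0, s1, s3, s5}): φ is true.
  s6 (successors {s0, s2, s6}): φ is true.
For instance, at s3:
  At s3: ◇p is false, ¬q → q is true, so ◇p ∨ (¬q → q) is true.
    At s3: ◇p requires p at some successor in {s1, s3, s4, s6}.
      At s1: p is false.
      At s3: p is false.
      At s4: p is false.
      At s6: p is false.
    So ◇p is false at s3.

Yes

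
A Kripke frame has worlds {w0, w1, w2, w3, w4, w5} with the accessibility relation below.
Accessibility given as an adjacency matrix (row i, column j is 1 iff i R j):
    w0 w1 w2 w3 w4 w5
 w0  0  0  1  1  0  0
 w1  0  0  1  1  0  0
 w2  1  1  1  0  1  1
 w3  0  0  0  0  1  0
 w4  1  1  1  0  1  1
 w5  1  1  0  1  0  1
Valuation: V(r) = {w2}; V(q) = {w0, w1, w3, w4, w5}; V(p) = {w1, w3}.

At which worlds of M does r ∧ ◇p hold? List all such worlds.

Recall that ◇ψ holds at a world iff ψ holds at some accessible world.
Let φ = r ∧ ◇p. Evaluate φ at each world:
  w0 (successors {w2, w3}): φ is false.
  w1 (successors {w2, w3}): φ is false.
  w2 (successors {w0, w1, w2, w4, w5}): φ is true.
  w3 (successors {w4}): φ is false.
  w4 (successors {w0, w1, w2, w4, w5}): φ is false.
  w5 (successors {w0, w1, w3, w5}): φ is false.
For instance, at w1:
  At w1: r is false, ◇p is true, so r ∧ ◇p is false.
    At w1: ◇p requires p at some successor in {w2, w3}.
      p holds at w3, so ◇p is true at w1.
Satisfying worlds: {w2}

w2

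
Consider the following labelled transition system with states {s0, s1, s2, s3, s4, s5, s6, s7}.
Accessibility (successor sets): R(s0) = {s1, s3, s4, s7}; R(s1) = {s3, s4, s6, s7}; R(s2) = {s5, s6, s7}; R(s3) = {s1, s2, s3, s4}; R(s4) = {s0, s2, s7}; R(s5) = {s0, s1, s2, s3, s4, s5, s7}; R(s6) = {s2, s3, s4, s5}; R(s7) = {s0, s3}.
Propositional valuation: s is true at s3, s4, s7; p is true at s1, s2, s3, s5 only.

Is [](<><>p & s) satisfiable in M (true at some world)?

No

Let φ = [](<><>p & s). Evaluate φ at each world:
  s0 (successors {s1, s3, s4, s7}): φ is false.
  s1 (successors {s3, s4, s6, s7}): φ is false.
  s2 (successors {s5, s6, s7}): φ is false.
  s3 (successors {s1, s2, s3, s4}): φ is false.
  s4 (successors {s0, s2, s7}): φ is false.
  s5 (successors {s0, s1, s2, s3, s4, s5, s7}): φ is false.
  s6 (successors {s2, s3, s4, s5}): φ is false.
  s7 (successors {s0, s3}): φ is false.
For instance, at s7:
  At s7: [](<><>p & s) requires <><>p & s at every successor {s0, s3}.
    <><>p & s fails at s0, so [](<><>p & s) is false at s7.
      At s0: <><>p is true, s is false, so <><>p & s is false.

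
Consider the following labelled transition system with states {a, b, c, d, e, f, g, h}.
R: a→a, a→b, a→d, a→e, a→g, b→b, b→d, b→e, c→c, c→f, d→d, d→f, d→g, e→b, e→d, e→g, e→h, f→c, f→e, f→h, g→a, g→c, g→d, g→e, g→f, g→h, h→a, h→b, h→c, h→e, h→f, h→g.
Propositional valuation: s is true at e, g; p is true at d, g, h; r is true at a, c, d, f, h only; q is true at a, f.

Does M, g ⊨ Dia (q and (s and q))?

At g: Dia (q and (s and q)) requires q and (s and q) at some successor in {a, c, d, e, f, h}.
  At a: q and (s and q) is false.
  At c: q and (s and q) is false.
  At d: q and (s and q) is false.
  At e: q and (s and q) is false.
  At f: q and (s and q) is false.
  At h: q and (s and q) is false.
So Dia (q and (s and q)) is false at g.

No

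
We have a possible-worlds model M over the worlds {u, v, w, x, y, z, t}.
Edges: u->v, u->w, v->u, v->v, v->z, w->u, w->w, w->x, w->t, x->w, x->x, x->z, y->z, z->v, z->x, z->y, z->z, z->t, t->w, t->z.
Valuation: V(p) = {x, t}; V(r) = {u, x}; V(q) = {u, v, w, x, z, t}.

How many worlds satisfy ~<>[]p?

7

Let φ = ~<>[]p. Evaluate φ at each world:
  u (successors {v, w}): φ is true.
  v (successors {u, v, z}): φ is true.
  w (successors {u, w, x, t}): φ is true.
  x (successors {w, x, z}): φ is true.
  y (successors {z}): φ is true.
  z (successors {v, x, y, z, t}): φ is true.
  t (successors {w, z}): φ is true.
For instance, at z:
  At z: <>[]p is false, so ~<>[]p is true.
    At z: <>[]p requires []p at some successor in {v, x, y, z, t}.
      At v: []p is false.
      At x: []p is false.
      At y: []p is false.
      At z: []p is false.
      At t: []p is false.
    So <>[]p is false at z.
Satisfying worlds: {u, v, w, x, y, z, t}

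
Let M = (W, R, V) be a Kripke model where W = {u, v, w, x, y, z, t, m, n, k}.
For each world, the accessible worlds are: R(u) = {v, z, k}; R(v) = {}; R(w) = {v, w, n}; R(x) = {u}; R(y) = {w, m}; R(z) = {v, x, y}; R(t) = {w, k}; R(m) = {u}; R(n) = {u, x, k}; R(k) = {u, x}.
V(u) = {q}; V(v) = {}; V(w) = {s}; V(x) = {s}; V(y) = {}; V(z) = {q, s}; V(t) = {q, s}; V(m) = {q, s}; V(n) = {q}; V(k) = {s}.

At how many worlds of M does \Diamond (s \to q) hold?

8

Recall that \Diamond ψ holds at a world iff ψ holds at some accessible world.
Let φ = \Diamond (s \to q). Evaluate φ at each world:
  u (successors {v, z, k}): φ is true.
  v (successors ∅): φ is false.
  w (successors {v, w, n}): φ is true.
  x (successors {u}): φ is true.
  y (successors {w, m}): φ is true.
  z (successors {v, x, y}): φ is true.
  t (successors {w, k}): φ is false.
  m (successors {u}): φ is true.
  n (successors {u, x, k}): φ is true.
  k (successors {u, x}): φ is true.
For instance, at m:
  At m: \Diamond (s \to q) requires s \to q at some successor in {u}.
    s \to q holds at u, so \Diamond (s \to q) is true at m.
Satisfying worlds: {u, w, x, y, z, m, n, k}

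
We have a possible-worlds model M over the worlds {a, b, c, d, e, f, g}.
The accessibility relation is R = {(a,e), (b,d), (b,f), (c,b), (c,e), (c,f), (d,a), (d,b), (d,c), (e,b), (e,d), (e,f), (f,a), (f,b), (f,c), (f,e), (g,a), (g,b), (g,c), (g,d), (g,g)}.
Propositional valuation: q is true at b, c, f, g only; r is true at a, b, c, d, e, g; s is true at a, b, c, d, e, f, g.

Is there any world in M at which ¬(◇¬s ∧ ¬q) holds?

Let φ = ¬(◇¬s ∧ ¬q). Evaluate φ at each world:
  a (successors {e}): φ is true.
  b (successors {d, f}): φ is true.
  c (successors {b, e, f}): φ is true.
  d (successors {a, b, c}): φ is true.
  e (successors {b, d, f}): φ is true.
  f (successors {a, b, c, e}): φ is true.
  g (successors {a, b, c, d, g}): φ is true.
Detail at a (witness):
  At a: ◇¬s ∧ ¬q is false, so ¬(◇¬s ∧ ¬q) is true.
    At a: ◇¬s is false, ¬q is true, so ◇¬s ∧ ¬q is false.
      At a: ◇¬s requires ¬s at some successor in {e}.
        At e: ¬s is false.
      So ◇¬s is false at a.

Yes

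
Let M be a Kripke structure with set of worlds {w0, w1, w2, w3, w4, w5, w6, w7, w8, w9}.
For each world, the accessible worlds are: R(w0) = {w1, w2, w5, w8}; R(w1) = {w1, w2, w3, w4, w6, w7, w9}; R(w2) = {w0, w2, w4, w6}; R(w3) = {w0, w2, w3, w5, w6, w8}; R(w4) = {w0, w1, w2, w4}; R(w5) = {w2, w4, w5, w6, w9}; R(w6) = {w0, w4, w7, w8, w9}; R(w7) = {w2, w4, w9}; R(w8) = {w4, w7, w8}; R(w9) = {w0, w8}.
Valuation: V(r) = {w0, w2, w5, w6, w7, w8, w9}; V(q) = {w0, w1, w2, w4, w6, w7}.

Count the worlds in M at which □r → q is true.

9

Recall that □ψ holds at a world iff ψ holds at every accessible world, and ◇ψ holds iff ψ holds at some accessible world.
Let φ = □r → q. Evaluate φ at each world:
  w0 (successors {w1, w2, w5, w8}): φ is true.
  w1 (successors {w1, w2, w3, w4, w6, w7, w9}): φ is true.
  w2 (successors {w0, w2, w4, w6}): φ is true.
  w3 (successors {w0, w2, w3, w5, w6, w8}): φ is true.
  w4 (successors {w0, w1, w2, w4}): φ is true.
  w5 (successors {w2, w4, w5, w6, w9}): φ is true.
  w6 (successors {w0, w4, w7, w8, w9}): φ is true.
  w7 (successors {w2, w4, w9}): φ is true.
  w8 (successors {w4, w7, w8}): φ is true.
  w9 (successors {w0, w8}): φ is false.
For instance, at w3:
  At w3: □r is false, q is false, so □r → q is true.
    At w3: □r requires r at every successor {w0, w2, w3, w5, w6, w8}.
      r fails at w3, so □r is false at w3.
Satisfying worlds: {w0, w1, w2, w3, w4, w5, w6, w7, w8}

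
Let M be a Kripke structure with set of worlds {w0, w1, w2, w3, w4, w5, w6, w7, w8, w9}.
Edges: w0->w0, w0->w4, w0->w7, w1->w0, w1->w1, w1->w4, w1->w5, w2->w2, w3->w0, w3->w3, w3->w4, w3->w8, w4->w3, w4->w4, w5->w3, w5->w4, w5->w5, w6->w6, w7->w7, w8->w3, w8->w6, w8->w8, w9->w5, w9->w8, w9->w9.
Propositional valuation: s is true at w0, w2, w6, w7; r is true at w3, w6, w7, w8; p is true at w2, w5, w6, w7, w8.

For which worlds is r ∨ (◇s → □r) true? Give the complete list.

w3, w4, w5, w6, w7, w8, w9

Let φ = r ∨ (◇s → □r). Evaluate φ at each world:
  w0 (successors {w0, w4, w7}): φ is false.
  w1 (successors {w0, w1, w4, w5}): φ is false.
  w2 (successors {w2}): φ is false.
  w3 (successors {w0, w3, w4, w8}): φ is true.
  w4 (successors {w3, w4}): φ is true.
  w5 (successors {w3, w4, w5}): φ is true.
  w6 (successors {w6}): φ is true.
  w7 (successors {w7}): φ is true.
  w8 (successors {w3, w6, w8}): φ is true.
  w9 (successors {w5, w8, w9}): φ is true.
For instance, at w5:
  At w5: r is false, ◇s → □r is true, so r ∨ (◇s → □r) is true.
    At w5: ◇s is false, □r is false, so ◇s → □r is true.
      At w5: ◇s requires s at some successor in {w3, w4, w5}.
        At w3: s is false.
        At w4: s is false.
        At w5: s is false.
      So ◇s is false at w5.
      At w5: □r requires r at every successor {w3, w4, w5}.
        r fails at w4, so □r is false at w5.
Satisfying worlds: {w3, w4, w5, w6, w7, w8, w9}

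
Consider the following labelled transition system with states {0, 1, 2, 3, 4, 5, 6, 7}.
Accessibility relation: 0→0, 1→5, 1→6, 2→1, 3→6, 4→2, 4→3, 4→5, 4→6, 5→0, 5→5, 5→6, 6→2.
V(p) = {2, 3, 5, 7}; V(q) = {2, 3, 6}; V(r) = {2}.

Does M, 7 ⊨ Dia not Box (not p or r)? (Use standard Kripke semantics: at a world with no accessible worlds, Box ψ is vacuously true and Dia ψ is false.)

At 7: no accessible worlds, so Dia not Box (not p or r) is false.

No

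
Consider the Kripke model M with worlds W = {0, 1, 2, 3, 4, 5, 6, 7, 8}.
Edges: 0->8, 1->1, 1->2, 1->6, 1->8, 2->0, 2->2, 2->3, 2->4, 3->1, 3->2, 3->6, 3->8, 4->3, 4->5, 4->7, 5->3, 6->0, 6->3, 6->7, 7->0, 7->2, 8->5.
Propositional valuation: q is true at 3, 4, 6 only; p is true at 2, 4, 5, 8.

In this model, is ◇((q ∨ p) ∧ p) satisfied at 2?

At 2: ◇((q ∨ p) ∧ p) requires (q ∨ p) ∧ p at some successor in {0, 2, 3, 4}.
  (q ∨ p) ∧ p holds at 2, so ◇((q ∨ p) ∧ p) is true at 2.

Yes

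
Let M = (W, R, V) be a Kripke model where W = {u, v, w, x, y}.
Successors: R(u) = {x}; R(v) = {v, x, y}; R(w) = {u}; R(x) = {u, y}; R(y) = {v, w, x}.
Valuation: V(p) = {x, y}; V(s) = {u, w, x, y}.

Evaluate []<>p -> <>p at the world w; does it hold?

Recall that []ψ holds at a world iff ψ holds at every accessible world, and <>ψ holds iff ψ holds at some accessible world.
At w: []<>p is true, <>p is false, so []<>p -> <>p is false.
  At w: []<>p requires <>p at every successor {u}.
      At u: <>p requires p at some successor in {x}.
        p holds at x, so <>p is true at u.
  So []<>p is true at w.
  At w: <>p requires p at some successor in {u}.
    At u: p is false.
  So <>p is false at w.

No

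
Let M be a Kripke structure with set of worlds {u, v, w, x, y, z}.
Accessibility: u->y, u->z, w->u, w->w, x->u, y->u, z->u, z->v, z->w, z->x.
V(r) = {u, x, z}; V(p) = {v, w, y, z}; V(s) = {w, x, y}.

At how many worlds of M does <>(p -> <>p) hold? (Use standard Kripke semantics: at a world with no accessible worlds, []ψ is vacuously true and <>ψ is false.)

5

Let φ = <>(p -> <>p). Evaluate φ at each world:
  u (successors {y, z}): φ is true.
  v (successors ∅): φ is false.
  w (successors {u, w}): φ is true.
  x (successors {u}): φ is true.
  y (successors {u}): φ is true.
  z (successors {u, v, w, x}): φ is true.
For instance, at z:
  At z: <>(p -> <>p) requires p -> <>p at some successor in {u, v, w, x}.
    p -> <>p holds at u, so <>(p -> <>p) is true at z.
      At u: p is false, <>p is true, so p -> <>p is true.
Satisfying worlds: {u, w, x, y, z}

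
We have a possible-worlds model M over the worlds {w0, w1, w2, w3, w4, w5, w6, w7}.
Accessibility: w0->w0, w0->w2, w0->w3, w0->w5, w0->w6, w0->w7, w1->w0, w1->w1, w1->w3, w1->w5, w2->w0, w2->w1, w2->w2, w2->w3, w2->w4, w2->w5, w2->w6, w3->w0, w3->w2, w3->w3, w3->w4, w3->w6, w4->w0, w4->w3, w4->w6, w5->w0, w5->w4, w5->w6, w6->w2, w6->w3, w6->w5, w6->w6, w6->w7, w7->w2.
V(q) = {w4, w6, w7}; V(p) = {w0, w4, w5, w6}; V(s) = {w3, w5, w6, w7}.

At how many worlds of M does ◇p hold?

Let φ = ◇p. Evaluate φ at each world:
  w0 (successors {w0, w2, w3, w5, w6, w7}): φ is true.
  w1 (successors {w0, w1, w3, w5}): φ is true.
  w2 (successors {w0, w1, w2, w3, w4, w5, w6}): φ is true.
  w3 (successors {w0, w2, w3, w4, w6}): φ is true.
  w4 (successors {w0, w3, w6}): φ is true.
  w5 (successors {w0, w4, w6}): φ is true.
  w6 (successors {w2, w3, w5, w6, w7}): φ is true.
  w7 (successors {w2}): φ is false.
For instance, at w0:
  At w0: ◇p requires p at some successor in {w0, w2, w3, w5, w6, w7}.
    p holds at w0, so ◇p is true at w0.
Satisfying worlds: {w0, w1, w2, w3, w4, w5, w6}

7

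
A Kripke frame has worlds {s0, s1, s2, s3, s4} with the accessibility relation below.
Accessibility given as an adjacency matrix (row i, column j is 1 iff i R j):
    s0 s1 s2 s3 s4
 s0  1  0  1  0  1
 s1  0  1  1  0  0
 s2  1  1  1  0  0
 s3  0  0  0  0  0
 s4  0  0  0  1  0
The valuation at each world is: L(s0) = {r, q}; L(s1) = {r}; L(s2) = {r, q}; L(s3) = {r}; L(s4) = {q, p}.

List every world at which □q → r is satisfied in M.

Let φ = □q → r. Evaluate φ at each world:
  s0 (successors {s0, s2, s4}): φ is true.
  s1 (successors {s1, s2}): φ is true.
  s2 (successors {s0, s1, s2}): φ is true.
  s3 (successors ∅): φ is true.
  s4 (successors {s3}): φ is true.
For instance, at s1:
  At s1: □q is false, r is true, so □q → r is true.
    At s1: □q requires q at every successor {s1, s2}.
      q fails at s1, so □q is false at s1.
Satisfying worlds: {s0, s1, s2, s3, s4}

s0, s1, s2, s3, s4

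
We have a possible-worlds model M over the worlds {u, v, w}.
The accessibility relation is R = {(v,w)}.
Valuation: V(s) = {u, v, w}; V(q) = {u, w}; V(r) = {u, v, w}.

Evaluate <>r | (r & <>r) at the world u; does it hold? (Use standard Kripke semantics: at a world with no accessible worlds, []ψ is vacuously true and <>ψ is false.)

Recall that <>ψ holds at a world iff ψ holds at some accessible world.
At u: <>r is false, r & <>r is false, so <>r | (r & <>r) is false.
  At u: no accessible worlds, so <>r is false.
  At u: r is true, <>r is false, so r & <>r is false.
    At u: no accessible worlds, so <>r is false.

No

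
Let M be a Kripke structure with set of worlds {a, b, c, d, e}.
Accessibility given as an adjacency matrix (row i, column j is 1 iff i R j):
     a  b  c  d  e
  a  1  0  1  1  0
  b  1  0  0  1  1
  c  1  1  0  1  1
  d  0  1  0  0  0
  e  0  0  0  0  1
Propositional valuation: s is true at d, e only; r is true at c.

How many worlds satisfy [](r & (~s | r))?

Let φ = [](r & (~s | r)). Evaluate φ at each world:
  a (successors {a, c, d}): φ is false.
  b (successors {a, d, e}): φ is false.
  c (successors {a, b, d, e}): φ is false.
  d (successors {b}): φ is false.
  e (successors {e}): φ is false.
For instance, at e:
  At e: [](r & (~s | r)) requires r & (~s | r) at every successor {e}.
    r & (~s | r) fails at e, so [](r & (~s | r)) is false at e.
Satisfying worlds: none.

0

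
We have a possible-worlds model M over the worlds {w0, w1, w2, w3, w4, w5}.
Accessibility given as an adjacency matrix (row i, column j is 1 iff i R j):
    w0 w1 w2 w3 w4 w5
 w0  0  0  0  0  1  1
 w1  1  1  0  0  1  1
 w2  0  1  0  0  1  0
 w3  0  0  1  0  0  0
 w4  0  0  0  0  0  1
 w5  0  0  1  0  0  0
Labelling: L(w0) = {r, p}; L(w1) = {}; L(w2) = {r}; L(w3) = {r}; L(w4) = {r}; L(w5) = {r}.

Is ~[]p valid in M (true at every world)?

Yes

Let φ = ~[]p. Evaluate φ at each world:
  w0 (successors {w4, w5}): φ is true.
  w1 (successors {w0, w1, w4, w5}): φ is true.
  w2 (successors {w1, w4}): φ is true.
  w3 (successors {w2}): φ is true.
  w4 (successors {w5}): φ is true.
  w5 (successors {w2}): φ is true.
For instance, at w5:
  At w5: []p is false, so ~[]p is true.
    At w5: []p requires p at every successor {w2}.
      p fails at w2, so []p is false at w5.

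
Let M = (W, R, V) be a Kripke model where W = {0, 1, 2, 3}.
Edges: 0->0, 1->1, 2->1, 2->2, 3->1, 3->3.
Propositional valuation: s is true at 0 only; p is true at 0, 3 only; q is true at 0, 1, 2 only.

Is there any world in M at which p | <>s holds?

Yes

Let φ = p | <>s. Evaluate φ at each world:
  0 (successors {0}): φ is true.
  1 (successors {1}): φ is false.
  2 (successors {1, 2}): φ is false.
  3 (successors {1, 3}): φ is true.
Detail at 0 (witness):
  At 0: p is true, <>s is true, so p | <>s is true.
    At 0: <>s requires s at some successor in {0}.
      s holds at 0, so <>s is true at 0.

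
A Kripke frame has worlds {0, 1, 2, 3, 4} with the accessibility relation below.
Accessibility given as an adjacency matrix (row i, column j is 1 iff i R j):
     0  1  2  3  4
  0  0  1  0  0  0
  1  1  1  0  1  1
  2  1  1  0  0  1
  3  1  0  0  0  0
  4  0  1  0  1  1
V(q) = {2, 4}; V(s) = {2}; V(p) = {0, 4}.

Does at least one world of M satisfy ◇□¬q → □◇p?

Let φ = ◇□¬q → □◇p. Evaluate φ at each world:
  0 (successors {1}): φ is true.
  1 (successors {0, 1, 3, 4}): φ is false.
  2 (successors {0, 1, 4}): φ is false.
  3 (successors {0}): φ is false.
  4 (successors {1, 3, 4}): φ is true.
Detail at 0 (witness):
  At 0: ◇□¬q is false, □◇p is true, so ◇□¬q → □◇p is true.
    At 0: ◇□¬q requires □¬q at some successor in {1}.
      At 1: □¬q is false.
    So ◇□¬q is false at 0.
    At 0: □◇p requires ◇p at every successor {1}.
      At 1: ◇p is true.
    So □◇p is true at 0.

Yes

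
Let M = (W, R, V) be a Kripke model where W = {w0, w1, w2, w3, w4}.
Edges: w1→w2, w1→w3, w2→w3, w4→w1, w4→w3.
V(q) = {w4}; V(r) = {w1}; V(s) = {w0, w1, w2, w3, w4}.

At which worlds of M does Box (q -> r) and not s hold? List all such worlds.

Let φ = Box (q -> r) and not s. Evaluate φ at each world:
  w0 (successors ∅): φ is false.
  w1 (successors {w2, w3}): φ is false.
  w2 (successors {w3}): φ is false.
  w3 (successors ∅): φ is false.
  w4 (successors {w1, w3}): φ is false.
For instance, at w4:
  At w4: Box (q -> r) is true, not s is false, so Box (q -> r) and not s is false.
    At w4: Box (q -> r) requires q -> r at every successor {w1, w3}.
      At w1: q -> r is true.
      At w3: q -> r is true.
    So Box (q -> r) is true at w4.
Satisfying worlds: none.

none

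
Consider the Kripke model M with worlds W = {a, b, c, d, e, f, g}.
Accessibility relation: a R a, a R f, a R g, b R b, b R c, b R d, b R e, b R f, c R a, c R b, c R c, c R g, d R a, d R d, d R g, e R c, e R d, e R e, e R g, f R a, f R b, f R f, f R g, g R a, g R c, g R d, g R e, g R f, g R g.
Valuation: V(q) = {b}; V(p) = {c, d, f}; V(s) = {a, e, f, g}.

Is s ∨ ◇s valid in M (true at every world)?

Yes

Let φ = s ∨ ◇s. Evaluate φ at each world:
  a (successors {a, f, g}): φ is true.
  b (successors {b, c, d, e, f}): φ is true.
  c (successors {a, b, c, g}): φ is true.
  d (successors {a, d, g}): φ is true.
  e (successors {c, d, e, g}): φ is true.
  f (successors {a, b, f, g}): φ is true.
  g (successors {a, c, d, e, f, g}): φ is true.
For instance, at d:
  At d: s is false, ◇s is true, so s ∨ ◇s is true.
    At d: ◇s requires s at some successor in {a, d, g}.
      s holds at a, so ◇s is true at d.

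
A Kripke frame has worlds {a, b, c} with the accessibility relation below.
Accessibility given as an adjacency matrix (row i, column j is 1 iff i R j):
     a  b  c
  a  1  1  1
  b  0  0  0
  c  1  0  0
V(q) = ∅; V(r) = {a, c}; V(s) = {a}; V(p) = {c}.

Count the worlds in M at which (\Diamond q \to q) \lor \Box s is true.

3

Recall that \Box ψ holds at a world iff ψ holds at every accessible world, and \Diamond ψ holds iff ψ holds at some accessible world.
Let φ = (\Diamond q \to q) \lor \Box s. Evaluate φ at each world:
  a (successors {a, b, c}): φ is true.
  b (successors ∅): φ is true.
  c (successors {a}): φ is true.
For instance, at c:
  At c: \Diamond q \to q is true, \Box s is true, so (\Diamond q \to q) \lor \Box s is true.
    At c: \Diamond q is false, q is false, so \Diamond q \to q is true.
      At c: \Diamond q requires q at some successor in {a}.
        At a: q is false.
      So \Diamond q is false at c.
    At c: \Box s requires s at every successor {a}.
      At a: s is true.
    So \Box s is true at c.
Satisfying worlds: {a, b, c}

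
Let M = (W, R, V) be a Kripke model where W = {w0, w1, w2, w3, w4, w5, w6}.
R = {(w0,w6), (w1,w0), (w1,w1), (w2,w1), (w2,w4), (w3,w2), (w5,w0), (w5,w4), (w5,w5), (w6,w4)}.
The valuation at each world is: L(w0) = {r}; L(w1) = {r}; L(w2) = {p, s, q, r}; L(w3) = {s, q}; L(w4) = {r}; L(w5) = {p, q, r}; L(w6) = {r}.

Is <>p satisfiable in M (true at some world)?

Recall that <>ψ holds at a world iff ψ holds at some accessible world.
Let φ = <>p. Evaluate φ at each world:
  w0 (successors {w6}): φ is false.
  w1 (successors {w0, w1}): φ is false.
  w2 (successors {w1, w4}): φ is false.
  w3 (successors {w2}): φ is true.
  w4 (successors ∅): φ is false.
  w5 (successors {w0, w4, w5}): φ is true.
  w6 (successors {w4}): φ is false.
Detail at w3 (witness):
  At w3: <>p requires p at some successor in {w2}.
    p holds at w2, so <>p is true at w3.

Yes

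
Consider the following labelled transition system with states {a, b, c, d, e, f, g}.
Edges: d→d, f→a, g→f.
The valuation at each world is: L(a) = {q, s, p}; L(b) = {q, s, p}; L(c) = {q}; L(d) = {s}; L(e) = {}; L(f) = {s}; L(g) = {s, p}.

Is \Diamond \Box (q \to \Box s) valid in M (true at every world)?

Let φ = \Diamond \Box (q \to \Box s). Evaluate φ at each world:
  a (successors ∅): φ is false.
  b (successors ∅): φ is false.
  c (successors ∅): φ is false.
  d (successors {d}): φ is true.
  e (successors ∅): φ is false.
  f (successors {a}): φ is true.
  g (successors {f}): φ is true.
Detail at a (counterexample):
  At a: no accessible worlds, so \Diamond \Box (q \to \Box s) is false.

No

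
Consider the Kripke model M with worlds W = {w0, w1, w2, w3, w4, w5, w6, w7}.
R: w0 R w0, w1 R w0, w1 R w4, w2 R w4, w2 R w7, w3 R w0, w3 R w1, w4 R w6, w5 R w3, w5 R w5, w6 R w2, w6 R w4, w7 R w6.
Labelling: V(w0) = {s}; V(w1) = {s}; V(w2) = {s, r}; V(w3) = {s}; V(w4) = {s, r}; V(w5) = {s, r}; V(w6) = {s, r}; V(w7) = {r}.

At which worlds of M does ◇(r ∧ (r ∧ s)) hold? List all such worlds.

Recall that ◇ψ holds at a world iff ψ holds at some accessible world.
Let φ = ◇(r ∧ (r ∧ s)). Evaluate φ at each world:
  w0 (successors {w0}): φ is false.
  w1 (successors {w0, w4}): φ is true.
  w2 (successors {w4, w7}): φ is true.
  w3 (successors {w0, w1}): φ is false.
  w4 (successors {w6}): φ is true.
  w5 (successors {w3, w5}): φ is true.
  w6 (successors {w2, w4}): φ is true.
  w7 (successors {w6}): φ is true.
For instance, at w1:
  At w1: ◇(r ∧ (r ∧ s)) requires r ∧ (r ∧ s) at some successor in {w0, w4}.
    r ∧ (r ∧ s) holds at w4, so ◇(r ∧ (r ∧ s)) is true at w1.
Satisfying worlds: {w1, w2, w4, w5, w6, w7}

w1, w2, w4, w5, w6, w7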